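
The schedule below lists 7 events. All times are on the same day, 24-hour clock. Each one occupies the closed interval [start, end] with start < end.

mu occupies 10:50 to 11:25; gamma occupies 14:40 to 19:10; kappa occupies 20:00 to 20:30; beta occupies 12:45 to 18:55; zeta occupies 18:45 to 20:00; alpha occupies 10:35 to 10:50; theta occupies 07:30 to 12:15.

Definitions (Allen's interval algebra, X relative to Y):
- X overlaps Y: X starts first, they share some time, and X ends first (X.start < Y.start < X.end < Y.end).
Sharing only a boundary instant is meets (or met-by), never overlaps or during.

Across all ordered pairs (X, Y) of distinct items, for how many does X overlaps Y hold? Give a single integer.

3

Checking all 42 ordered pairs for relation 'overlaps'; matching pairs in alphabetical order:
(beta, gamma): beta overlaps gamma ✓
(beta, zeta): beta overlaps zeta ✓
(gamma, zeta): gamma overlaps zeta ✓
Count: 3.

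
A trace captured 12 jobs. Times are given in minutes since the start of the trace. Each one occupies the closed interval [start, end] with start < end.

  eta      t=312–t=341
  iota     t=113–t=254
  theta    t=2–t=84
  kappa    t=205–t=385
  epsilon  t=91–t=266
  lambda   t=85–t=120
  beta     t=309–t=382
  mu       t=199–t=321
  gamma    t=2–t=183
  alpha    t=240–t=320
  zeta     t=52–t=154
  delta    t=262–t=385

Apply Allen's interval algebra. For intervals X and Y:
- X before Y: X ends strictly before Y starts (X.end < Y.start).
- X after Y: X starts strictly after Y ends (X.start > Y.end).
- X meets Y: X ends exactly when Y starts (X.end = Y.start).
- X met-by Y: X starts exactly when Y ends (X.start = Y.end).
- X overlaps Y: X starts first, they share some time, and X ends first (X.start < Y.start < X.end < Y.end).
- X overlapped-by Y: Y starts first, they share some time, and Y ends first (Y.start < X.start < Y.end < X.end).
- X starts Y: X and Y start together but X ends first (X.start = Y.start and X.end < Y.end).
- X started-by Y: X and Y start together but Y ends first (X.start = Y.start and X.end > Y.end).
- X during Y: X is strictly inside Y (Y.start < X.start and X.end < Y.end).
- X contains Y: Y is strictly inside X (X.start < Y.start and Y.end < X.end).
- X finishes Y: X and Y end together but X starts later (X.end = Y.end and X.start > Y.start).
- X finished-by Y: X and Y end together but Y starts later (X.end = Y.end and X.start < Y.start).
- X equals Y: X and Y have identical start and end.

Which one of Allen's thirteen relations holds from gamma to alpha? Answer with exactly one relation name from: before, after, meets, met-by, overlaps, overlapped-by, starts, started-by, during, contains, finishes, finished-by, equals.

before

gamma = [t=2, t=183]; alpha = [t=240, t=320].
Compare endpoints: gamma.start < alpha.start, gamma.start < alpha.end, gamma.end < alpha.start, gamma.end < alpha.end.
That pattern is 'before'.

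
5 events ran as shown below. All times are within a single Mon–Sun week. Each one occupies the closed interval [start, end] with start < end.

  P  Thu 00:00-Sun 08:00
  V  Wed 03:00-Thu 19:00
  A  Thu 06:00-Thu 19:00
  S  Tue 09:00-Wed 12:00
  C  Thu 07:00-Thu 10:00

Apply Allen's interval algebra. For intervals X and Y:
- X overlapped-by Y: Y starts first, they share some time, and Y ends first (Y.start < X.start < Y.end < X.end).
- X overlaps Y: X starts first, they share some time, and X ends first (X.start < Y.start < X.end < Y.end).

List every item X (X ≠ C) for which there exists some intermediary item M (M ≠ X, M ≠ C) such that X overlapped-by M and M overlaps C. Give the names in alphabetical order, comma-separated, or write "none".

Target C = [Thu 07:00, Thu 10:00].
Intermediaries M with M overlaps C: none.
Union: none.

none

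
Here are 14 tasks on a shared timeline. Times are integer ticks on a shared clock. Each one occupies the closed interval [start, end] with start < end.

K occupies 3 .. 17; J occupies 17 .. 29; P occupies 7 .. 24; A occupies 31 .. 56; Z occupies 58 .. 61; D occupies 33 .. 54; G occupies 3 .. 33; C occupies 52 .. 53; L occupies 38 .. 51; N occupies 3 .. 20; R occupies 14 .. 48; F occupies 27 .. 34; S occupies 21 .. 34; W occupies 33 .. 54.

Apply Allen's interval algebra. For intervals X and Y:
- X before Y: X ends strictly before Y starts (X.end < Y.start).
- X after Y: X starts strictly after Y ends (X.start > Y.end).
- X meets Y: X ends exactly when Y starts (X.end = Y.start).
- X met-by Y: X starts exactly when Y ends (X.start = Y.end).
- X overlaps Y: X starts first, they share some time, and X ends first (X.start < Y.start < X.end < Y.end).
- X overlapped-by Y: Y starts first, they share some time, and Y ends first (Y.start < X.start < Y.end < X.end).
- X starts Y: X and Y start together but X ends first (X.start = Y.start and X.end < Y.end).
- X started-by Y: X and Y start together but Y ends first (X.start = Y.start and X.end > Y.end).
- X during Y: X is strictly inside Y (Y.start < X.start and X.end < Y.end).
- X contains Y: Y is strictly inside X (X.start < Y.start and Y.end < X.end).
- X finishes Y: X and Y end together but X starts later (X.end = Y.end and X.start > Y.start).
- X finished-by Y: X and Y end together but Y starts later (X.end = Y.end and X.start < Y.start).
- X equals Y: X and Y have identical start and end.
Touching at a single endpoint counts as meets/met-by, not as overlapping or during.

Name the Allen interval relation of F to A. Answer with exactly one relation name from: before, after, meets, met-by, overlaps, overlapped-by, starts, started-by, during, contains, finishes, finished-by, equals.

overlaps

F = [27, 34]; A = [31, 56].
Compare endpoints: F.start < A.start, F.start < A.end, F.end > A.start, F.end < A.end.
That pattern is 'overlaps'.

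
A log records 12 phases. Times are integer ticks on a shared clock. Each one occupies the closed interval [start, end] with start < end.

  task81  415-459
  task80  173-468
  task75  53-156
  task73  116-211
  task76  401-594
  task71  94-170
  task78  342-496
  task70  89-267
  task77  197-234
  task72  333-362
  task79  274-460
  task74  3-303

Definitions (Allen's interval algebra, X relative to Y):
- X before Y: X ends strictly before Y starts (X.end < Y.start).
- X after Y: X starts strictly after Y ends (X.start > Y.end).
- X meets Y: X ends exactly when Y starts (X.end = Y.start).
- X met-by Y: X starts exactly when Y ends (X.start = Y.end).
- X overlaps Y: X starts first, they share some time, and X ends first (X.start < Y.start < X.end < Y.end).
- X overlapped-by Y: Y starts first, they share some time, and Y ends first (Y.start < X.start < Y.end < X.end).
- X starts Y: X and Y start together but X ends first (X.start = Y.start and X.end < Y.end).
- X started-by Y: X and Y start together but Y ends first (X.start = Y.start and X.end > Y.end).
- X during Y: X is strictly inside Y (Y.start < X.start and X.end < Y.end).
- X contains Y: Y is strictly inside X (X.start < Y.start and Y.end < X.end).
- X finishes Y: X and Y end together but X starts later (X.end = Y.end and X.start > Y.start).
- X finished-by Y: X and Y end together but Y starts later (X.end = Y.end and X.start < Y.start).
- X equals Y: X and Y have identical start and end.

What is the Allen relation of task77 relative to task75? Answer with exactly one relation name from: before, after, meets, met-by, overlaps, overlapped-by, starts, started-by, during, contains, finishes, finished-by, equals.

task77 = [197, 234]; task75 = [53, 156].
Compare endpoints: task77.start > task75.start, task77.start > task75.end, task77.end > task75.start, task77.end > task75.end.
That pattern is 'after'.

after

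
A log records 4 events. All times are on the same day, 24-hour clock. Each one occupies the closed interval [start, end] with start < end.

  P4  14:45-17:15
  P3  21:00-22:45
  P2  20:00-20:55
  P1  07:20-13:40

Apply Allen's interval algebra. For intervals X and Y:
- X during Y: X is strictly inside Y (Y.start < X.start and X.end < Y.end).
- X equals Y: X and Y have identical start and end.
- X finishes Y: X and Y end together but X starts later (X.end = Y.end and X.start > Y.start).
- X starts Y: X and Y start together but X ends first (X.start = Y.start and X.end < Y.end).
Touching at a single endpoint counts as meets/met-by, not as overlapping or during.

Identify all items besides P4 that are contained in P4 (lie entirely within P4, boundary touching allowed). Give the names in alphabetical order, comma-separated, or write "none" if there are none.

none

Target P4 = [14:45, 17:15].
P1 [07:20, 13:40] → before → no.
P2 [20:00, 20:55] → after → no.
P3 [21:00, 22:45] → after → no.
Result: none.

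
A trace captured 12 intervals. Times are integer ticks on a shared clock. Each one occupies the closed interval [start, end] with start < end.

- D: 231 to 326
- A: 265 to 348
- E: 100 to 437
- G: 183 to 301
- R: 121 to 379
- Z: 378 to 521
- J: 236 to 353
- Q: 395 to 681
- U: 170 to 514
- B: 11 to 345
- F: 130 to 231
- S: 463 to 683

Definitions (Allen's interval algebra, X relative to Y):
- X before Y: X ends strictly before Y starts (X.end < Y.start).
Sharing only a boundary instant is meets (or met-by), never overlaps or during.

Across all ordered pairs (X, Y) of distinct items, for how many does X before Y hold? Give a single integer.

23

Checking all 132 ordered pairs for relation 'before'; matching pairs in alphabetical order:
(A, Q): A before Q ✓
(A, S): A before S ✓
(A, Z): A before Z ✓
(B, Q): B before Q ✓
(B, S): B before S ✓
(B, Z): B before Z ✓
(D, Q): D before Q ✓
(D, S): D before S ✓
(D, Z): D before Z ✓
(E, S): E before S ✓
(F, A): F before A ✓
(F, J): F before J ✓
(F, Q): F before Q ✓
(F, S): F before S ✓
(F, Z): F before Z ✓
(G, Q): G before Q ✓
(G, S): G before S ✓
(G, Z): G before Z ✓
(J, Q): J before Q ✓
(J, S): J before S ✓
(J, Z): J before Z ✓
(R, Q): R before Q ✓
(R, S): R before S ✓
Count: 23.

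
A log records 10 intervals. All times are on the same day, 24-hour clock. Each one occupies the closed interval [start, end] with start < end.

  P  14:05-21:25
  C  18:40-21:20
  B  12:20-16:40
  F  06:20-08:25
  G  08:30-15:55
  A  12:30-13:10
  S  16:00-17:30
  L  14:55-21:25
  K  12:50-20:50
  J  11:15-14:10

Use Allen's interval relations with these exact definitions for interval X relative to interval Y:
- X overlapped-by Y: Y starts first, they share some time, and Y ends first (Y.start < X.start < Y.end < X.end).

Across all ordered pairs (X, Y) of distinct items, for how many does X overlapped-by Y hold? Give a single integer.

15

Checking all 90 ordered pairs for relation 'overlapped-by'; matching pairs in alphabetical order:
(B, G): B overlapped-by G ✓
(B, J): B overlapped-by J ✓
(C, K): C overlapped-by K ✓
(K, A): K overlapped-by A ✓
(K, B): K overlapped-by B ✓
(K, G): K overlapped-by G ✓
(K, J): K overlapped-by J ✓
(L, B): L overlapped-by B ✓
(L, G): L overlapped-by G ✓
(L, K): L overlapped-by K ✓
(P, B): P overlapped-by B ✓
(P, G): P overlapped-by G ✓
(P, J): P overlapped-by J ✓
(P, K): P overlapped-by K ✓
(S, B): S overlapped-by B ✓
Count: 15.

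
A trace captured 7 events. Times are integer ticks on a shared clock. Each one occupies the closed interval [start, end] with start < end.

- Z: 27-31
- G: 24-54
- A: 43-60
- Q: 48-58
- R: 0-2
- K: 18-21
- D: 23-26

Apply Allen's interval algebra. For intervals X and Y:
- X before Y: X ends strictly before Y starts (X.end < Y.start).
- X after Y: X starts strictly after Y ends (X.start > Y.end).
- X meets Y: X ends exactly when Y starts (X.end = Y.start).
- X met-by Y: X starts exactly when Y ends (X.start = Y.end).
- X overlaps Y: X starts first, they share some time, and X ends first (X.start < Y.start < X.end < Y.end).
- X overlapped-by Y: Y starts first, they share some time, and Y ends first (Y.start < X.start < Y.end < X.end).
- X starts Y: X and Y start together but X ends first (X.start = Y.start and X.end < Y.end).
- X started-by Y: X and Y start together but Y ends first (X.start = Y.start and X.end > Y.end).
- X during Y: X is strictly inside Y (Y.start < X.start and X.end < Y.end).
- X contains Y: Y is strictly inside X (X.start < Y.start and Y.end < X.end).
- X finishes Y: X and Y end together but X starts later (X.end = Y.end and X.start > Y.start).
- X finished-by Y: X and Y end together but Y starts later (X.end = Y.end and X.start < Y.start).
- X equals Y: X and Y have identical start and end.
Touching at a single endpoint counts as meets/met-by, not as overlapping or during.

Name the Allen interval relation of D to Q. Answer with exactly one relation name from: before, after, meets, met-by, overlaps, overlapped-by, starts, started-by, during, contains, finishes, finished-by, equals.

D = [23, 26]; Q = [48, 58].
Compare endpoints: D.start < Q.start, D.start < Q.end, D.end < Q.start, D.end < Q.end.
That pattern is 'before'.

before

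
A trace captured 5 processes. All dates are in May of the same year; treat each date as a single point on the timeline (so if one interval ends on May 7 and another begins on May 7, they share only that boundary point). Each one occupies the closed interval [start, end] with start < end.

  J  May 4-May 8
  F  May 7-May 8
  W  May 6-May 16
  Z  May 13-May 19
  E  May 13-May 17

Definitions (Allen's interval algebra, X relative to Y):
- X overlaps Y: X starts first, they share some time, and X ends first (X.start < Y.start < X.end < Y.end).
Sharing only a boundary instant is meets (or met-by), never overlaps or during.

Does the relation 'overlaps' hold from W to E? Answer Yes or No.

W = [May 6, May 16], E = [May 13, May 17].
Actual relation of W to E: overlaps.
Asked whether 'overlaps' holds → Yes.

Yes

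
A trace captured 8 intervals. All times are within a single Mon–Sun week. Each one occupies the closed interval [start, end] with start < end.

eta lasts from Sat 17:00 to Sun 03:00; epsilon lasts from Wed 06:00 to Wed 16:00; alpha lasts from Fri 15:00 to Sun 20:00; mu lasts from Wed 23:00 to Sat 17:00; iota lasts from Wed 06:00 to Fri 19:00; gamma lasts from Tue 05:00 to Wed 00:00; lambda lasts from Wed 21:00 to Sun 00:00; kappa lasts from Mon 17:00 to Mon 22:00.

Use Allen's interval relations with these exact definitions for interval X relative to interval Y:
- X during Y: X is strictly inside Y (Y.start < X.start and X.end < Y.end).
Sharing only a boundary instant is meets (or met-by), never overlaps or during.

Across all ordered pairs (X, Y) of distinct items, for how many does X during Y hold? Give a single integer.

Checking all 56 ordered pairs for relation 'during'; matching pairs in alphabetical order:
(eta, alpha): eta during alpha ✓
(mu, lambda): mu during lambda ✓
Count: 2.

2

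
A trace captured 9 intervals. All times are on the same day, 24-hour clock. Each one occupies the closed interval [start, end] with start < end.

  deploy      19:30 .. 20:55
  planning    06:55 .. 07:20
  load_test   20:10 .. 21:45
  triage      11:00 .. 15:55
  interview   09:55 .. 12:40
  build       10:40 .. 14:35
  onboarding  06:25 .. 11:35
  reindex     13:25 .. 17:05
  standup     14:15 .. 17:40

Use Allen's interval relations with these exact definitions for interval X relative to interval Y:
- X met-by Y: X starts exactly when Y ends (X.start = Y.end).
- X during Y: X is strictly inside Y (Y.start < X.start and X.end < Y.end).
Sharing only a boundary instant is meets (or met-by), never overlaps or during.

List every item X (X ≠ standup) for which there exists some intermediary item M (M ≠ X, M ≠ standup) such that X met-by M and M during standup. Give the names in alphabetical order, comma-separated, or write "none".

none

Target standup = [14:15, 17:40].
Intermediaries M with M during standup: none.
Union: none.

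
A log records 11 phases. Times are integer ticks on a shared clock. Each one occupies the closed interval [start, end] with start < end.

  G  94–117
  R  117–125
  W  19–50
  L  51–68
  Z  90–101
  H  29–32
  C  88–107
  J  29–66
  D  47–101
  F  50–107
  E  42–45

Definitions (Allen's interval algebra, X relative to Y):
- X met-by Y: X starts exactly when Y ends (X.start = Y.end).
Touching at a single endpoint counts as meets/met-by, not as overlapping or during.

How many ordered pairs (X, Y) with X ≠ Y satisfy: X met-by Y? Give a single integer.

2

Checking all 110 ordered pairs for relation 'met-by'; matching pairs in alphabetical order:
(F, W): F met-by W ✓
(R, G): R met-by G ✓
Count: 2.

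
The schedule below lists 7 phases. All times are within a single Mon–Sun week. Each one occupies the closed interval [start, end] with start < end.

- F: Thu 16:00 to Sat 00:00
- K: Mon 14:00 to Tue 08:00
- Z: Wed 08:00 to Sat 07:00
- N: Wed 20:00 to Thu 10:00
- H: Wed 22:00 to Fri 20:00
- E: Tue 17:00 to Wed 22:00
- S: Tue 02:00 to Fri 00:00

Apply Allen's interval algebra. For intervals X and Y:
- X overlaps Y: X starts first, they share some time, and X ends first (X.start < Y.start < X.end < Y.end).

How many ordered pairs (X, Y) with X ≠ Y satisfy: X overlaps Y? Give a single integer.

8

Checking all 42 ordered pairs for relation 'overlaps'; matching pairs in alphabetical order:
(E, N): E overlaps N ✓
(E, Z): E overlaps Z ✓
(H, F): H overlaps F ✓
(K, S): K overlaps S ✓
(N, H): N overlaps H ✓
(S, F): S overlaps F ✓
(S, H): S overlaps H ✓
(S, Z): S overlaps Z ✓
Count: 8.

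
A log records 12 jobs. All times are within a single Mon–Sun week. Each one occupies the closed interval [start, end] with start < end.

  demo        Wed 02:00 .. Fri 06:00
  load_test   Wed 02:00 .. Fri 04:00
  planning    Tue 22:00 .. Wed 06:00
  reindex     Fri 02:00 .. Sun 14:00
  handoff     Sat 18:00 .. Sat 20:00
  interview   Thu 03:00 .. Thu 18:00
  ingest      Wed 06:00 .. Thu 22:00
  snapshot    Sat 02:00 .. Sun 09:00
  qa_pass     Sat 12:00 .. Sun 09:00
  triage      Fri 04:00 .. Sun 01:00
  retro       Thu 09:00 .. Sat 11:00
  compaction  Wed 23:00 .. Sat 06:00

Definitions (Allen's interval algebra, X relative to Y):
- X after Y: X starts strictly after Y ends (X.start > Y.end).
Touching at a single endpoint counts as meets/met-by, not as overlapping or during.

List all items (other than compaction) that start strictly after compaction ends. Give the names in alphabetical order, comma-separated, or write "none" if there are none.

Target compaction = [Wed 23:00, Sat 06:00].
demo [Wed 02:00, Fri 06:00] → overlaps → no.
handoff [Sat 18:00, Sat 20:00] → after → yes.
ingest [Wed 06:00, Thu 22:00] → overlaps → no.
interview [Thu 03:00, Thu 18:00] → during → no.
load_test [Wed 02:00, Fri 04:00] → overlaps → no.
planning [Tue 22:00, Wed 06:00] → before → no.
qa_pass [Sat 12:00, Sun 09:00] → after → yes.
reindex [Fri 02:00, Sun 14:00] → overlapped-by → no.
retro [Thu 09:00, Sat 11:00] → overlapped-by → no.
snapshot [Sat 02:00, Sun 09:00] → overlapped-by → no.
triage [Fri 04:00, Sun 01:00] → overlapped-by → no.
Result: handoff, qa_pass.

handoff, qa_pass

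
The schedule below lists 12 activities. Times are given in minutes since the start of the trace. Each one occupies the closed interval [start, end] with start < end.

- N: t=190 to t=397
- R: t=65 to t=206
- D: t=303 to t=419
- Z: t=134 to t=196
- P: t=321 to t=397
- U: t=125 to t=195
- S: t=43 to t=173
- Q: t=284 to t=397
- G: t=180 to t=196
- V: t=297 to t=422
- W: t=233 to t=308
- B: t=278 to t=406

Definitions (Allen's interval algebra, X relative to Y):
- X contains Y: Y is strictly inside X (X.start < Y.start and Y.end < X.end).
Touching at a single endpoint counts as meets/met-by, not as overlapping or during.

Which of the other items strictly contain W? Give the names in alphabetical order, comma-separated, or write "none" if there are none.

Target W = [t=233, t=308].
B [t=278, t=406] → overlapped-by → no.
D [t=303, t=419] → overlapped-by → no.
G [t=180, t=196] → before → no.
N [t=190, t=397] → contains → yes.
P [t=321, t=397] → after → no.
Q [t=284, t=397] → overlapped-by → no.
R [t=65, t=206] → before → no.
S [t=43, t=173] → before → no.
U [t=125, t=195] → before → no.
V [t=297, t=422] → overlapped-by → no.
Z [t=134, t=196] → before → no.
Result: N.

N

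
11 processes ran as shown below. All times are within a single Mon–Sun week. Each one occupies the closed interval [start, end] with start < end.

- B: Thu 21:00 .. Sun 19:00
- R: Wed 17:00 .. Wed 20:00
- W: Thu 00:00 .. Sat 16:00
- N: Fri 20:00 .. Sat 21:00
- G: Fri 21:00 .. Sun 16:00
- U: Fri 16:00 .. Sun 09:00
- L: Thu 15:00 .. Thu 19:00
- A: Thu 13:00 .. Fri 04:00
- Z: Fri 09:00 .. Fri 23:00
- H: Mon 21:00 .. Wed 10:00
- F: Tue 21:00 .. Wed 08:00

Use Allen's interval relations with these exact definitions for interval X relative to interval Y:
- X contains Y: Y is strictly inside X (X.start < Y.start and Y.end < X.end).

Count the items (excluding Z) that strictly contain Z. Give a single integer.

2

Target Z = [Fri 09:00, Fri 23:00].
A [Thu 13:00, Fri 04:00] → before → no.
B [Thu 21:00, Sun 19:00] → contains → counts.
F [Tue 21:00, Wed 08:00] → before → no.
G [Fri 21:00, Sun 16:00] → overlapped-by → no.
H [Mon 21:00, Wed 10:00] → before → no.
L [Thu 15:00, Thu 19:00] → before → no.
N [Fri 20:00, Sat 21:00] → overlapped-by → no.
R [Wed 17:00, Wed 20:00] → before → no.
U [Fri 16:00, Sun 09:00] → overlapped-by → no.
W [Thu 00:00, Sat 16:00] → contains → counts.
Total: 2.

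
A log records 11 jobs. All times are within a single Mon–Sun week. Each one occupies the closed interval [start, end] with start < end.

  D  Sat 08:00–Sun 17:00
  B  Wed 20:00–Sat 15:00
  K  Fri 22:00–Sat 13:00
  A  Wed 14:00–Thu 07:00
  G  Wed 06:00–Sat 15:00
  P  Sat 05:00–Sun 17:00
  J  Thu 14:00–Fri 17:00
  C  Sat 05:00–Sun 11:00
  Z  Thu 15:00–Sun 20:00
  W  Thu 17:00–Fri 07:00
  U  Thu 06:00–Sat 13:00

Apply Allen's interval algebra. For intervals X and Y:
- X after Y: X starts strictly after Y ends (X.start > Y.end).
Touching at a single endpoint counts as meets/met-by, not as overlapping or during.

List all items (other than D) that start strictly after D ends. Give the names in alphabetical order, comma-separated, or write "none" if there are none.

Target D = [Sat 08:00, Sun 17:00].
A [Wed 14:00, Thu 07:00] → before → no.
B [Wed 20:00, Sat 15:00] → overlaps → no.
C [Sat 05:00, Sun 11:00] → overlaps → no.
G [Wed 06:00, Sat 15:00] → overlaps → no.
J [Thu 14:00, Fri 17:00] → before → no.
K [Fri 22:00, Sat 13:00] → overlaps → no.
P [Sat 05:00, Sun 17:00] → finished-by → no.
U [Thu 06:00, Sat 13:00] → overlaps → no.
W [Thu 17:00, Fri 07:00] → before → no.
Z [Thu 15:00, Sun 20:00] → contains → no.
Result: none.

none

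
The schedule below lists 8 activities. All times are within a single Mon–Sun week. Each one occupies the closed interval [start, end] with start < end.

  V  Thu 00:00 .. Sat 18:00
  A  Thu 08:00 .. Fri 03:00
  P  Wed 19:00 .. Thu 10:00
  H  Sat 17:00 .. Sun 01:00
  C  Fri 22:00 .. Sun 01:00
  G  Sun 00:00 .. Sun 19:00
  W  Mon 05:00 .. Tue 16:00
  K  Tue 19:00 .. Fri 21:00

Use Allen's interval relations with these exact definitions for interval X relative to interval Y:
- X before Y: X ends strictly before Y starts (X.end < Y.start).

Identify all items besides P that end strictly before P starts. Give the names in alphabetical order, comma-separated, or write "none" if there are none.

W

Target P = [Wed 19:00, Thu 10:00].
A [Thu 08:00, Fri 03:00] → overlapped-by → no.
C [Fri 22:00, Sun 01:00] → after → no.
G [Sun 00:00, Sun 19:00] → after → no.
H [Sat 17:00, Sun 01:00] → after → no.
K [Tue 19:00, Fri 21:00] → contains → no.
V [Thu 00:00, Sat 18:00] → overlapped-by → no.
W [Mon 05:00, Tue 16:00] → before → yes.
Result: W.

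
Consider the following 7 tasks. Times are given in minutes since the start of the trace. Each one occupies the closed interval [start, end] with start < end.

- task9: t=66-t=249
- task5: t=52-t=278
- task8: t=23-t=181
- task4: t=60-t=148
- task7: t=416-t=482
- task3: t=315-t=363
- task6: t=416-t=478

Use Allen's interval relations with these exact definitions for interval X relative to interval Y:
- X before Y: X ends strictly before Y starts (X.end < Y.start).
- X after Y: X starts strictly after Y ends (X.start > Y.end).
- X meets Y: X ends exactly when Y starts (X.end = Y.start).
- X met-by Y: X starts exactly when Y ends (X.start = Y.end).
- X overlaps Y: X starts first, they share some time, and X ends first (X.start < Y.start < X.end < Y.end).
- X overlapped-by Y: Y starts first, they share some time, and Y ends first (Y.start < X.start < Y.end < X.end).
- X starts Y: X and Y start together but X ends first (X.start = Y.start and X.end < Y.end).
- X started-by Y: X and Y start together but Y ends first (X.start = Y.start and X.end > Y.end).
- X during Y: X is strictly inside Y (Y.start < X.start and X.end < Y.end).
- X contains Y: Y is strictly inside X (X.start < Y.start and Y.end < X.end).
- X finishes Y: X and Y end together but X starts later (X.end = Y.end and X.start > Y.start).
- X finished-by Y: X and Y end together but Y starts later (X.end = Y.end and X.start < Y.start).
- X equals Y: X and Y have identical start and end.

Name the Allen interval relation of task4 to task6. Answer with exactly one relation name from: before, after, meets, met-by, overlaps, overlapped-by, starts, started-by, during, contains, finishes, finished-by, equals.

task4 = [t=60, t=148]; task6 = [t=416, t=478].
Compare endpoints: task4.start < task6.start, task4.start < task6.end, task4.end < task6.start, task4.end < task6.end.
That pattern is 'before'.

before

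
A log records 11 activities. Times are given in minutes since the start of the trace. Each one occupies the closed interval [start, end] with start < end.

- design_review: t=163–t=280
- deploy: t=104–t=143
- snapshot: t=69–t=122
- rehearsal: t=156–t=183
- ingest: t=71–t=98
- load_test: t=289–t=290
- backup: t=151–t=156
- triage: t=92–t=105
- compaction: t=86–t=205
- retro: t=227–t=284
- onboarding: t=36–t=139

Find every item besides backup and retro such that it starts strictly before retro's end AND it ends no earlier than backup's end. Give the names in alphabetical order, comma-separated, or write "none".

Conditions: its start is strictly before retro's end (X.start < t=284) AND its end is no earlier than backup's end (X.end >= t=156).
compaction: start t=86 < t=284? ✓; end t=205 >= t=156? ✓ → yes.
deploy: start t=104 < t=284? ✓; end t=143 >= t=156? ✗ → no.
design_review: start t=163 < t=284? ✓; end t=280 >= t=156? ✓ → yes.
ingest: start t=71 < t=284? ✓; end t=98 >= t=156? ✗ → no.
load_test: start t=289 < t=284? ✗; end t=290 >= t=156? ✓ → no.
onboarding: start t=36 < t=284? ✓; end t=139 >= t=156? ✗ → no.
rehearsal: start t=156 < t=284? ✓; end t=183 >= t=156? ✓ → yes.
snapshot: start t=69 < t=284? ✓; end t=122 >= t=156? ✗ → no.
triage: start t=92 < t=284? ✓; end t=105 >= t=156? ✗ → no.
Result: compaction, design_review, rehearsal.

compaction, design_review, rehearsal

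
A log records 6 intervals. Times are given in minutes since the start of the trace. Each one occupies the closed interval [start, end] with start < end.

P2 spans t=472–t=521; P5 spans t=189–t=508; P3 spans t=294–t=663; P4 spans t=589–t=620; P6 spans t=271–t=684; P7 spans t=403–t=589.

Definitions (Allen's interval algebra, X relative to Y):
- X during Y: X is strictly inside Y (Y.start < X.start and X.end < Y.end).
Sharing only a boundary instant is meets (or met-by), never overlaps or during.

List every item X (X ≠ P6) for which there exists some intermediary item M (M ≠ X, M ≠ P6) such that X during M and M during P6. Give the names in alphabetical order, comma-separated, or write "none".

P2, P4, P7

Target P6 = [t=271, t=684].
Intermediaries M with M during P6: P2, P3, P4, P7.
Via P2 — items with X during P2: none.
Via P3 — items with X during P3: P2, P4, P7.
Via P4 — items with X during P4: none.
Via P7 — items with X during P7: P2.
Union: P2, P4, P7.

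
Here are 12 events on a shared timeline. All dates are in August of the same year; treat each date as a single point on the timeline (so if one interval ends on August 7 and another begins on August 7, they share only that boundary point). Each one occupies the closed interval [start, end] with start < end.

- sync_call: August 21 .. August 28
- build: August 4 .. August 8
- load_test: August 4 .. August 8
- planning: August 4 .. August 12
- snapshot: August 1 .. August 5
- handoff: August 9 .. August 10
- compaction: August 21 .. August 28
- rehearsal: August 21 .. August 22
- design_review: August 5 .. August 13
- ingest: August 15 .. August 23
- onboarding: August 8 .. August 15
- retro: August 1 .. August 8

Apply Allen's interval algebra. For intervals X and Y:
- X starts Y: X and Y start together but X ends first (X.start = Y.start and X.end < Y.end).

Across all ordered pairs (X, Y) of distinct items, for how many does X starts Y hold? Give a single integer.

5

Checking all 132 ordered pairs for relation 'starts'; matching pairs in alphabetical order:
(build, planning): build starts planning ✓
(load_test, planning): load_test starts planning ✓
(rehearsal, compaction): rehearsal starts compaction ✓
(rehearsal, sync_call): rehearsal starts sync_call ✓
(snapshot, retro): snapshot starts retro ✓
Count: 5.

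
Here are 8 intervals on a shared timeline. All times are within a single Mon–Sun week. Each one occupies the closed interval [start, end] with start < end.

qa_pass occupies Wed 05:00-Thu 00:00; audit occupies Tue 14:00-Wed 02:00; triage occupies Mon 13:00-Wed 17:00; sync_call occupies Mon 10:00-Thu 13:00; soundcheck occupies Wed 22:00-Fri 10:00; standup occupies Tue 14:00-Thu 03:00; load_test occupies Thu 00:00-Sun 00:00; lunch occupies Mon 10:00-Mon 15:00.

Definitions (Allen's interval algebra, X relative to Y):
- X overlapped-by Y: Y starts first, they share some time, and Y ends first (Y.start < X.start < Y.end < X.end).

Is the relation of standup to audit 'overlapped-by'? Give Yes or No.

standup = [Tue 14:00, Thu 03:00], audit = [Tue 14:00, Wed 02:00].
Actual relation of standup to audit: started-by.
Asked whether 'overlapped-by' holds → No.

No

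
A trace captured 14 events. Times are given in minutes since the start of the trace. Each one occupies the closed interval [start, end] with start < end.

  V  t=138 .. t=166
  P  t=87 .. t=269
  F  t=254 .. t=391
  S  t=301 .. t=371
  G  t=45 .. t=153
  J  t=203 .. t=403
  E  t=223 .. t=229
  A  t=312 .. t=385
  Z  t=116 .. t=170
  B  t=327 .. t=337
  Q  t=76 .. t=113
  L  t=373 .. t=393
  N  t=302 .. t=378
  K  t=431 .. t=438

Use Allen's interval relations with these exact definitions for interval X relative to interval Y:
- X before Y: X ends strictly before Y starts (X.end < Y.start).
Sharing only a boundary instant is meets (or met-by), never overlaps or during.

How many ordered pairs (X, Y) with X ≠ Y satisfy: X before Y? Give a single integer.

Checking all 182 ordered pairs for relation 'before'; matching pairs in alphabetical order:
(A, K): A before K ✓
(B, K): B before K ✓
(B, L): B before L ✓
(E, A): E before A ✓
(E, B): E before B ✓
(E, F): E before F ✓
(E, K): E before K ✓
(E, L): E before L ✓
(E, N): E before N ✓
(E, S): E before S ✓
(F, K): F before K ✓
(G, A): G before A ✓
(G, B): G before B ✓
(G, E): G before E ✓
(G, F): G before F ✓
(G, J): G before J ✓
(G, K): G before K ✓
(G, L): G before L ✓
(G, N): G before N ✓
(G, S): G before S ✓
(J, K): J before K ✓
(L, K): L before K ✓
(N, K): N before K ✓
(P, A): P before A ✓
... plus 36 further pairs not listed.
Count: 60.

60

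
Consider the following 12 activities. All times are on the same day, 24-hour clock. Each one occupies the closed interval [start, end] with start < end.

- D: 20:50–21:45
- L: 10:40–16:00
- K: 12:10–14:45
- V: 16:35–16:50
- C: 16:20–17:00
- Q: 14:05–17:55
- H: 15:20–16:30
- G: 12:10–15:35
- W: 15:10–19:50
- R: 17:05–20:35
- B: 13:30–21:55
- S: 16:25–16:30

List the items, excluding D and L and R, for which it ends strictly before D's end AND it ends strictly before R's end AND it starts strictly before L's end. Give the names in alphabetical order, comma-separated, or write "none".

G, H, K, Q, W

Conditions: its end is strictly before D's end (X.end < 21:45) AND its end is strictly before R's end (X.end < 20:35) AND its start is strictly before L's end (X.start < 16:00).
B: end 21:55 < 21:45? ✗; end 21:55 < 20:35? ✗; start 13:30 < 16:00? ✓ → no.
C: end 17:00 < 21:45? ✓; end 17:00 < 20:35? ✓; start 16:20 < 16:00? ✗ → no.
G: end 15:35 < 21:45? ✓; end 15:35 < 20:35? ✓; start 12:10 < 16:00? ✓ → yes.
H: end 16:30 < 21:45? ✓; end 16:30 < 20:35? ✓; start 15:20 < 16:00? ✓ → yes.
K: end 14:45 < 21:45? ✓; end 14:45 < 20:35? ✓; start 12:10 < 16:00? ✓ → yes.
Q: end 17:55 < 21:45? ✓; end 17:55 < 20:35? ✓; start 14:05 < 16:00? ✓ → yes.
S: end 16:30 < 21:45? ✓; end 16:30 < 20:35? ✓; start 16:25 < 16:00? ✗ → no.
V: end 16:50 < 21:45? ✓; end 16:50 < 20:35? ✓; start 16:35 < 16:00? ✗ → no.
W: end 19:50 < 21:45? ✓; end 19:50 < 20:35? ✓; start 15:10 < 16:00? ✓ → yes.
Result: G, H, K, Q, W.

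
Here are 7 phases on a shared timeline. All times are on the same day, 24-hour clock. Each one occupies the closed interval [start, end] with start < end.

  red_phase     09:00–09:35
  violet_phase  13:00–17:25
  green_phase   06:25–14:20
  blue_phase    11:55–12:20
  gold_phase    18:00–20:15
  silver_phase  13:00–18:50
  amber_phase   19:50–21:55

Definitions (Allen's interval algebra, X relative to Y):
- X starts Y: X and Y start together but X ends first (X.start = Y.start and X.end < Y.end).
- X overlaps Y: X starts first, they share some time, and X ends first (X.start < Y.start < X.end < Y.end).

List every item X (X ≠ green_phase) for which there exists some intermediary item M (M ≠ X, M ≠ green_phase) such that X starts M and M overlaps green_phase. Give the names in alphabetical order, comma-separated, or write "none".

none

Target green_phase = [06:25, 14:20].
Intermediaries M with M overlaps green_phase: none.
Union: none.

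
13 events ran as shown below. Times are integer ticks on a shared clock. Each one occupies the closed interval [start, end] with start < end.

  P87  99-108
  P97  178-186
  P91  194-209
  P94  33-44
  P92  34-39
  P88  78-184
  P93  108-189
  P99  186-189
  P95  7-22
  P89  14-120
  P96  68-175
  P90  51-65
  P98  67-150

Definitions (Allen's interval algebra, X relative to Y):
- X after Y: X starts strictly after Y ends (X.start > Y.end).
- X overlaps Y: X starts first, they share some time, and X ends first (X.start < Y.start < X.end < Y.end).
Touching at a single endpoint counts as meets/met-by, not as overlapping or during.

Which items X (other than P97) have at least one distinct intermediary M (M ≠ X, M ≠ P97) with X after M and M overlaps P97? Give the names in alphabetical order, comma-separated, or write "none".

P91, P99

Target P97 = [178, 186].
Intermediaries M with M overlaps P97: P88.
Via P88 — items with X after P88: P91, P99.
Union: P91, P99.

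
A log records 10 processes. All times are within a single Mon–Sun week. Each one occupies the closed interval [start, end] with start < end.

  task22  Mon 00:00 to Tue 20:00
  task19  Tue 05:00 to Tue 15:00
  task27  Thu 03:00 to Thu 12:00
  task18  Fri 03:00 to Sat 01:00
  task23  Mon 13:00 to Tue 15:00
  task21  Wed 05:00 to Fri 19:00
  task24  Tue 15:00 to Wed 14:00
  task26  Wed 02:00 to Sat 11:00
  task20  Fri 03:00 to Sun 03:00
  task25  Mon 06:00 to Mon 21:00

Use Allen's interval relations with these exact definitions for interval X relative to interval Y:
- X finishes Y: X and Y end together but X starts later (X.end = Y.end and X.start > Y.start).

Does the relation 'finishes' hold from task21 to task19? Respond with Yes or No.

task21 = [Wed 05:00, Fri 19:00], task19 = [Tue 05:00, Tue 15:00].
Actual relation of task21 to task19: after.
Asked whether 'finishes' holds → No.

No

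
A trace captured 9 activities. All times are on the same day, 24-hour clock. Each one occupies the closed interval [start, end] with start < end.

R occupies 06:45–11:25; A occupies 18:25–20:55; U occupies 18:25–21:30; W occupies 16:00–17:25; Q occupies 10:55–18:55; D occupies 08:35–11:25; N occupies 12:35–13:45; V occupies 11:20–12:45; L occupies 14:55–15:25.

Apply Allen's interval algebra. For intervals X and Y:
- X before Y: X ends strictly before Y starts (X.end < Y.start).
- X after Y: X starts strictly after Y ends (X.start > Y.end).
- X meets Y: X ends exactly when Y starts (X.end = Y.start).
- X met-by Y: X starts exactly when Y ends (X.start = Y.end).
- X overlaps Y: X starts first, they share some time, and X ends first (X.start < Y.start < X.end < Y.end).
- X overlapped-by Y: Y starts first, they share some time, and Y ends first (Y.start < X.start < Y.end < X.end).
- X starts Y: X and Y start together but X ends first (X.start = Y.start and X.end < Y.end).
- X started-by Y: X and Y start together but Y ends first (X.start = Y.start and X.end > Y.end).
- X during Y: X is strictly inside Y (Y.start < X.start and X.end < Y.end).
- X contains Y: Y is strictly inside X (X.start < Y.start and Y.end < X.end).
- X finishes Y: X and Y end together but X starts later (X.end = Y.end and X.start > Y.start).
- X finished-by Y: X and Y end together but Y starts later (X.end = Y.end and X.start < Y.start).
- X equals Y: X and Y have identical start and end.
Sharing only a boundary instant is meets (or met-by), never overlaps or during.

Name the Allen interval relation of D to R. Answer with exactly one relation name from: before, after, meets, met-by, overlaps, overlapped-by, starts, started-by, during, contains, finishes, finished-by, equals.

D = [08:35, 11:25]; R = [06:45, 11:25].
Compare endpoints: D.start > R.start, D.start < R.end, D.end > R.start, D.end = R.end.
That pattern is 'finishes'.

finishes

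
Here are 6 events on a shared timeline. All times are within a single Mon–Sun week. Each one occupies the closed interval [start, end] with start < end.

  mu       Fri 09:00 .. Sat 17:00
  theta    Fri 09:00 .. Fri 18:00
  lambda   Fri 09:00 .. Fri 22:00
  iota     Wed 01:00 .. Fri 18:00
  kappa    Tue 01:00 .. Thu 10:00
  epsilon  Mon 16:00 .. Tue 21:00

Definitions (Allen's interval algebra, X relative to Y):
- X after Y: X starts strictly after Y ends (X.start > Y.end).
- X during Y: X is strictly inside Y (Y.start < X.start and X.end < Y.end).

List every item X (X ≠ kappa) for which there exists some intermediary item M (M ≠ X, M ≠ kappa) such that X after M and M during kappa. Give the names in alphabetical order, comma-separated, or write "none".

none

Target kappa = [Tue 01:00, Thu 10:00].
Intermediaries M with M during kappa: none.
Union: none.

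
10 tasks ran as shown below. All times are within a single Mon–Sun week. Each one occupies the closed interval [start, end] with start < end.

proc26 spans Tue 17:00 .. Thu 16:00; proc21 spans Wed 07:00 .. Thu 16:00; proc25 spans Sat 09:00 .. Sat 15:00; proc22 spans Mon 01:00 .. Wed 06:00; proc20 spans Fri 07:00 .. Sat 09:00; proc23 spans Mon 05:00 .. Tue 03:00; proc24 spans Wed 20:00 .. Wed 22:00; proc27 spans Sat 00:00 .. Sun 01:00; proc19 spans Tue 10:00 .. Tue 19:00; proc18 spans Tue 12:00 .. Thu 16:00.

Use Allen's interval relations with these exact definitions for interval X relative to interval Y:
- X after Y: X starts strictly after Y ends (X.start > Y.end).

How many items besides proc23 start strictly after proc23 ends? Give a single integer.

8

Target proc23 = [Mon 05:00, Tue 03:00].
proc18 [Tue 12:00, Thu 16:00] → after → counts.
proc19 [Tue 10:00, Tue 19:00] → after → counts.
proc20 [Fri 07:00, Sat 09:00] → after → counts.
proc21 [Wed 07:00, Thu 16:00] → after → counts.
proc22 [Mon 01:00, Wed 06:00] → contains → no.
proc24 [Wed 20:00, Wed 22:00] → after → counts.
proc25 [Sat 09:00, Sat 15:00] → after → counts.
proc26 [Tue 17:00, Thu 16:00] → after → counts.
proc27 [Sat 00:00, Sun 01:00] → after → counts.
Total: 8.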